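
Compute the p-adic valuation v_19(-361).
v_19(-361) = 2

v_19(n) is the largest exponent k such that 19^k divides n. Factor out: -361 = -19^2 · 1. (Sign doesn't affect v_p.) So v_19(-361) = 2.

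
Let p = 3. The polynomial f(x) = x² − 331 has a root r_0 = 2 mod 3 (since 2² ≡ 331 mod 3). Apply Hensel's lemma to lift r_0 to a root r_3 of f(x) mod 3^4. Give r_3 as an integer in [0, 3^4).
r_3 = 68 (mod 81)

Hensel's recurrence: r_{i+1} = r_i − f(r_i)·(f′(r_i))^{-1} mod 3^{i+2}, with f′(x) = 2x. Iterate:
  r_0 = 2 (mod 3)
  r_1 = 5 (mod 9)
  r_2 = 14 (mod 27)
  r_3 = 68 (mod 81)
Final: r_3 = 68, and one checks f(r_3) ≡ 0 mod 3^4.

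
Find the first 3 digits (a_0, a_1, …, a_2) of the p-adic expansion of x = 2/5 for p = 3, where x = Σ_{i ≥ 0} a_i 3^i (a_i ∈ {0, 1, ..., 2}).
(a_0, …, a_2) = (1, 1, 2)

v_3(2/5) = 0 (numerator and denominator both coprime to 3), so x ∈ ℤ_3^×. Compute digits iteratively via a_i = x_i mod 3, x_{i+1} = (x_i − a_i)/3, with x_0 = x:
  x_0 = 2/5;  a_0 = 1;  x_1 = (x_0 − 1)/3 = -1/5
  x_1 = -1/5;  a_1 = 1;  x_2 = (x_1 − 1)/3 = -2/5
  x_2 = -2/5;  a_2 = 2;  x_3 = (x_2 − 2)/3 = -4/5
Digits: (1, 1, 2).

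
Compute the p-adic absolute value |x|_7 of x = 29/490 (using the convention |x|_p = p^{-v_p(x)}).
|29/490|_7 = 49

Step 1 — compute v_7(x) by factoring powers of 7 out of the numerator and denominator: v_7(29/490) = -2. Step 2 — apply |x|_p = p^{-v_p(x)} = 7^{2} = 49.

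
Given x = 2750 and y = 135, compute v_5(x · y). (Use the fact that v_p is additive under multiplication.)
v_5(371250) = 4

v_p(x) = 3 (factor: 2750 = 5^3 · 22); v_p(y) = 1 (factor: 135 = 5^1 · 27). Additivity: v_p(xy) = v_p(x) + v_p(y) = 3 + 1 = 4. (Direct check: xy = 371250 = 5^4 · (594).)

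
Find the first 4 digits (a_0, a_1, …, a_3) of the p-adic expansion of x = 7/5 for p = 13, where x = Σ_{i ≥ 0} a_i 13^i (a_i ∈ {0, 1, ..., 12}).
(a_0, …, a_3) = (4, 5, 10, 7)

v_13(7/5) = 0 (numerator and denominator both coprime to 13), so x ∈ ℤ_13^×. Compute digits iteratively via a_i = x_i mod 13, x_{i+1} = (x_i − a_i)/13, with x_0 = x:
  x_0 = 7/5;  a_0 = 4;  x_1 = (x_0 − 4)/13 = -1/5
  x_1 = -1/5;  a_1 = 5;  x_2 = (x_1 − 5)/13 = -2/5
  x_2 = -2/5;  a_2 = 10;  x_3 = (x_2 − 10)/13 = -4/5
  x_3 = -4/5;  a_3 = 7;  x_4 = (x_3 − 7)/13 = -3/5
Digits: (4, 5, 10, 7).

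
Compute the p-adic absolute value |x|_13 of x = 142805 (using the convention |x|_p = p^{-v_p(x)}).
|142805|_13 = 1/28561

Step 1 — compute v_13(x) by factoring powers of 13 out of the numerator and denominator: v_13(142805) = 4. Step 2 — apply |x|_p = p^{-v_p(x)} = 13^{-4} = 1/28561.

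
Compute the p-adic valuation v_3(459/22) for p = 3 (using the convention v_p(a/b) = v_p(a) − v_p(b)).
v_3(459/22) = 3

Factor powers of 3 from the numerator and denominator of the reduced fraction: 459 = 3^3 · 17 and 22 = 3^0 · 22. Apply v_p(a/b) = v_p(a) − v_p(b): v_3(459/22) = 3 − 0 = 3.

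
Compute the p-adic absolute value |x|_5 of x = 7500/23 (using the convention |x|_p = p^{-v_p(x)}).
|7500/23|_5 = 1/625

Step 1 — compute v_5(x) by factoring powers of 5 out of the numerator and denominator: v_5(7500/23) = 4. Step 2 — apply |x|_p = p^{-v_p(x)} = 5^{-4} = 1/625.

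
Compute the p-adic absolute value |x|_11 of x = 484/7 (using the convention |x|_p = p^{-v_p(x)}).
|484/7|_11 = 1/121

Step 1 — compute v_11(x) by factoring powers of 11 out of the numerator and denominator: v_11(484/7) = 2. Step 2 — apply |x|_p = p^{-v_p(x)} = 11^{-2} = 1/121.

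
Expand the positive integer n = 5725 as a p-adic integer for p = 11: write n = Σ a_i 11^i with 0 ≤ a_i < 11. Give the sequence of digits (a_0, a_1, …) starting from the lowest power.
(a_0, a_1, …) = (5, 3, 3, 4)

Repeated division by 11 gives the digits low-to-high: 5725 = 5 + 3·11^1 + 3·11^2 + 4·11^3. Digit sequence: (5, 3, 3, 4).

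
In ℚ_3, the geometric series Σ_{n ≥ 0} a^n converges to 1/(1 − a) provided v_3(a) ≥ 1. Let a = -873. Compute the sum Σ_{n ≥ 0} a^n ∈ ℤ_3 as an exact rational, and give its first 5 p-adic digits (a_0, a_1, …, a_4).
Σ a^n = 1/(1 − a) = 1/874;  first 5 digits = (1, 0, 2, 0, 2)

v_3(a) = 2 ≥ 1, so the series converges in ℤ_3 to 1/(1 − a) = 1/(1 − (-873)) = 1/874. Expand this rational in ℤ_3: compute digits iteratively via d_i = x_i mod 3, x_{i+1} = (x_i − d_i)/3. The first 5 digits are (1, 0, 2, 0, 2).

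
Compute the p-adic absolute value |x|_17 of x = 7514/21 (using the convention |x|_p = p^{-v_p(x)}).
|7514/21|_17 = 1/289

Step 1 — compute v_17(x) by factoring powers of 17 out of the numerator and denominator: v_17(7514/21) = 2. Step 2 — apply |x|_p = p^{-v_p(x)} = 17^{-2} = 1/289.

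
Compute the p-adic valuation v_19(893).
v_19(893) = 1

v_19(n) is the largest exponent k such that 19^k divides n. Factor out: 893 = 19^1 · 47. (Sign doesn't affect v_p.) So v_19(893) = 1.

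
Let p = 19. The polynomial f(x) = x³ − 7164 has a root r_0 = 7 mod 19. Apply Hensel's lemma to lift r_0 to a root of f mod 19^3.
r_2 = 159 (mod 6859)

Hensel: r_{i+1} = r_i − f(r_i)/f′(r_i) mod 19^{i+2}, where f′(x) = 3x². Iterate:
  r_0 = 7 (mod 19)
  r_1 = 159 (mod 361)
  r_2 = 159 (mod 6859)
Final: r = 159 with f(r) ≡ 0 mod 19^3.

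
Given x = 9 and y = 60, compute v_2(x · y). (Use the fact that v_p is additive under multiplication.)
v_2(540) = 2

v_p(x) = 0 (factor: 9 = 2^0 · 9); v_p(y) = 2 (factor: 60 = 2^2 · 15). Additivity: v_p(xy) = v_p(x) + v_p(y) = 0 + 2 = 2. (Direct check: xy = 540 = 2^2 · (135).)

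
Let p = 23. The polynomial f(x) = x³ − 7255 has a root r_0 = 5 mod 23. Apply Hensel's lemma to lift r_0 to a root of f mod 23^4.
r_3 = 268162 (mod 279841)

Hensel: r_{i+1} = r_i − f(r_i)/f′(r_i) mod 23^{i+2}, where f′(x) = 3x². Iterate:
  r_0 = 5 (mod 23)
  r_1 = 488 (mod 529)
  r_2 = 488 (mod 12167)
  r_3 = 268162 (mod 279841)
Final: r = 268162 with f(r) ≡ 0 mod 23^4.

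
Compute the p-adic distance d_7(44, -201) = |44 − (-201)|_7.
d_7(44, -201) = 1/49

Step 1 — x − y = 44 − (-201) = 245. Step 2 — v_7(245) = 2 (factor: 245 = (7^2 · 5); the sign does not affect v_p). Step 3 — |x − y|_7 = 7^{-2} = 1/49.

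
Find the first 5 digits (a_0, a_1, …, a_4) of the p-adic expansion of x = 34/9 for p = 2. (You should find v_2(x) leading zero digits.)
(a_0, …, a_4) = (0, 1, 0, 0, 1)

v_2(34/9) = 1, so a_0 = ... = a_0 = 0. Factor out: x = 2^1 · u with u = 17/9 a unit in ℤ_2. Expand u iteratively via a_{v+i} = u_i mod 2, u_{i+1} = (u_i − a_{v+i})/2:
  u_0 = 17/9;  a_1 = 1;  u_1 = (u_0 − 1)/2 = 4/9
  u_1 = 4/9;  a_2 = 0;  u_2 = (u_1 − 0)/2 = 2/9
  u_2 = 2/9;  a_3 = 0;  u_3 = (u_2 − 0)/2 = 1/9
  u_3 = 1/9;  a_4 = 1;  u_4 = (u_3 − 1)/2 = -4/9
Digits: (0, 1, 0, 0, 1).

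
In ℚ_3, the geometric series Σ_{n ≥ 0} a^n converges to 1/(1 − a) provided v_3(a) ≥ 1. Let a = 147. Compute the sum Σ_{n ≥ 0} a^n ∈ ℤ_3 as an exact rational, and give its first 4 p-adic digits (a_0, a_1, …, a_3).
Σ a^n = 1/(1 − a) = -1/146;  first 4 digits = (1, 1, 2, 2)

v_3(a) = 1 ≥ 1, so the series converges in ℤ_3 to 1/(1 − a) = 1/(1 − 147) = -1/146. Expand this rational in ℤ_3: compute digits iteratively via d_i = x_i mod 3, x_{i+1} = (x_i − d_i)/3. The first 4 digits are (1, 1, 2, 2).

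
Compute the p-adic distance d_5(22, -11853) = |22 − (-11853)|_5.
d_5(22, -11853) = 1/625

Step 1 — x − y = 22 − (-11853) = 11875. Step 2 — v_5(11875) = 4 (factor: 11875 = (5^4 · 19); the sign does not affect v_p). Step 3 — |x − y|_5 = 5^{-4} = 1/625.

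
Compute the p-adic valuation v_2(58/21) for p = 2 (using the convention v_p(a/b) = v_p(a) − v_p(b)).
v_2(58/21) = 1

Factor powers of 2 from the numerator and denominator of the reduced fraction: 58 = 2^1 · 29 and 21 = 2^0 · 21. Apply v_p(a/b) = v_p(a) − v_p(b): v_2(58/21) = 1 − 0 = 1.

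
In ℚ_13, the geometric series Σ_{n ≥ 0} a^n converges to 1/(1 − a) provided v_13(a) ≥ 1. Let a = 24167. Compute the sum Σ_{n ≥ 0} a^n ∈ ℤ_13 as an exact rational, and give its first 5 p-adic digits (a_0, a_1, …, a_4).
Σ a^n = 1/(1 − a) = -1/24166;  first 5 digits = (1, 0, 0, 11, 0)

v_13(a) = 3 ≥ 1, so the series converges in ℤ_13 to 1/(1 − a) = 1/(1 − 24167) = -1/24166. Expand this rational in ℤ_13: compute digits iteratively via d_i = x_i mod 13, x_{i+1} = (x_i − d_i)/13. The first 5 digits are (1, 0, 0, 11, 0).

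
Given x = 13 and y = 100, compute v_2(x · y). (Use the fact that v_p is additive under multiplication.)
v_2(1300) = 2

v_p(x) = 0 (factor: 13 = 2^0 · 13); v_p(y) = 2 (factor: 100 = 2^2 · 25). Additivity: v_p(xy) = v_p(x) + v_p(y) = 0 + 2 = 2. (Direct check: xy = 1300 = 2^2 · (325).)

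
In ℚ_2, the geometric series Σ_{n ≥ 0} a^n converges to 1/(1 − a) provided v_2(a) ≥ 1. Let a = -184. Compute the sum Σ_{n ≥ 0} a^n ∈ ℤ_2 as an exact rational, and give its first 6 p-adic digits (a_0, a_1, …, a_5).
Σ a^n = 1/(1 − a) = 1/185;  first 6 digits = (1, 0, 0, 1, 0, 0)

v_2(a) = 3 ≥ 1, so the series converges in ℤ_2 to 1/(1 − a) = 1/(1 − (-184)) = 1/185. Expand this rational in ℤ_2: compute digits iteratively via d_i = x_i mod 2, x_{i+1} = (x_i − d_i)/2. The first 6 digits are (1, 0, 0, 1, 0, 0).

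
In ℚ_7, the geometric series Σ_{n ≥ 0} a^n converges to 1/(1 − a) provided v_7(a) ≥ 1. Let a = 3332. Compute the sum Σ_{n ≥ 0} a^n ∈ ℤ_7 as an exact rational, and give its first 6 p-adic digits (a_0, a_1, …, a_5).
Σ a^n = 1/(1 − a) = -1/3331;  first 6 digits = (1, 0, 5, 2, 5, 2)

v_7(a) = 2 ≥ 1, so the series converges in ℤ_7 to 1/(1 − a) = 1/(1 − 3332) = -1/3331. Expand this rational in ℤ_7: compute digits iteratively via d_i = x_i mod 7, x_{i+1} = (x_i − d_i)/7. The first 6 digits are (1, 0, 5, 2, 5, 2).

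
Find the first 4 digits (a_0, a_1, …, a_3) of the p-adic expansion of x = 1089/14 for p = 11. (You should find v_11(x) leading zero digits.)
(a_0, …, a_3) = (0, 0, 3, 10)

v_11(1089/14) = 2, so a_0 = ... = a_1 = 0. Factor out: x = 11^2 · u with u = 9/14 a unit in ℤ_11. Expand u iteratively via a_{v+i} = u_i mod 11, u_{i+1} = (u_i − a_{v+i})/11:
  u_0 = 9/14;  a_2 = 3;  u_1 = (u_0 − 3)/11 = -3/14
  u_1 = -3/14;  a_3 = 10;  u_2 = (u_1 − 10)/11 = -13/14
Digits: (0, 0, 3, 10).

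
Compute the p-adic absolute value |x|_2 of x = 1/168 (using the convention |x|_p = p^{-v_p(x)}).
|1/168|_2 = 8

Step 1 — compute v_2(x) by factoring powers of 2 out of the numerator and denominator: v_2(1/168) = -3. Step 2 — apply |x|_p = p^{-v_p(x)} = 2^{3} = 8.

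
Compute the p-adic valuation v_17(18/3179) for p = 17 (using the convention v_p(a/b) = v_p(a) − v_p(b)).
v_17(18/3179) = -2

Factor powers of 17 from the numerator and denominator of the reduced fraction: 18 = 17^0 · 18 and 3179 = 17^2 · 11. Apply v_p(a/b) = v_p(a) − v_p(b): v_17(18/3179) = 0 − 2 = -2.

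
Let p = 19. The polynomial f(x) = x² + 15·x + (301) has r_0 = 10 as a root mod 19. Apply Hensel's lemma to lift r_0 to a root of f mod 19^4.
r_3 = 57713 (mod 130321)

Hensel: r_{i+1} = r_i − f(r_i)·(f′(r_i))^{-1} mod 19^{i+2}, f′(x) = 2x + 15. Iterate:
  r_0 = 10 (mod 19)
  r_1 = 314 (mod 361)
  r_2 = 2841 (mod 6859)
  r_3 = 57713 (mod 130321)
Final: r = 57713 satisfies f(r) ≡ 0 mod 19^4.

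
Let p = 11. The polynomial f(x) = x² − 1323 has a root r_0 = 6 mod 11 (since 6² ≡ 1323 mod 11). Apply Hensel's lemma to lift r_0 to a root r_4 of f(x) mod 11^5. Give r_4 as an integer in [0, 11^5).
r_4 = 63729 (mod 161051)

Hensel's recurrence: r_{i+1} = r_i − f(r_i)·(f′(r_i))^{-1} mod 11^{i+2}, with f′(x) = 2x. Iterate:
  r_0 = 6 (mod 11)
  r_1 = 83 (mod 121)
  r_2 = 1172 (mod 1331)
  r_3 = 5165 (mod 14641)
  r_4 = 63729 (mod 161051)
Final: r_4 = 63729, and one checks f(r_4) ≡ 0 mod 11^5.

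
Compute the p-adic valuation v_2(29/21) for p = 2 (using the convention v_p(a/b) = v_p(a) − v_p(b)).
v_2(29/21) = 0

Factor powers of 2 from the numerator and denominator of the reduced fraction: 29 = 2^0 · 29 and 21 = 2^0 · 21. Apply v_p(a/b) = v_p(a) − v_p(b): v_2(29/21) = 0 − 0 = 0.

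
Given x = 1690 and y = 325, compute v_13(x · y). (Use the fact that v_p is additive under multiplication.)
v_13(549250) = 3

v_p(x) = 2 (factor: 1690 = 13^2 · 10); v_p(y) = 1 (factor: 325 = 13^1 · 25). Additivity: v_p(xy) = v_p(x) + v_p(y) = 2 + 1 = 3. (Direct check: xy = 549250 = 13^3 · (250).)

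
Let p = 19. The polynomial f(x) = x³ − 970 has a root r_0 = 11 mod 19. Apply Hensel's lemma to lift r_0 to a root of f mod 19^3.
r_2 = 3260 (mod 6859)

Hensel: r_{i+1} = r_i − f(r_i)/f′(r_i) mod 19^{i+2}, where f′(x) = 3x². Iterate:
  r_0 = 11 (mod 19)
  r_1 = 11 (mod 361)
  r_2 = 3260 (mod 6859)
Final: r = 3260 with f(r) ≡ 0 mod 19^3.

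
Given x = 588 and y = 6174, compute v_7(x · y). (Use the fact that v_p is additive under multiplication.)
v_7(3630312) = 5

v_p(x) = 2 (factor: 588 = 7^2 · 12); v_p(y) = 3 (factor: 6174 = 7^3 · 18). Additivity: v_p(xy) = v_p(x) + v_p(y) = 2 + 3 = 5. (Direct check: xy = 3630312 = 7^5 · (216).)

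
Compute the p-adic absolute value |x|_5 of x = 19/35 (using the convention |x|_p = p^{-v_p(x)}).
|19/35|_5 = 5

Step 1 — compute v_5(x) by factoring powers of 5 out of the numerator and denominator: v_5(19/35) = -1. Step 2 — apply |x|_p = p^{-v_p(x)} = 5^{1} = 5.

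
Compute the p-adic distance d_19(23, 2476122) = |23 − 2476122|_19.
d_19(23, 2476122) = 1/2476099

Step 1 — x − y = 23 − 2476122 = -2476099. Step 2 — v_19(-2476099) = 5 (factor: -2476099 = −(19^5 · 1); the sign does not affect v_p). Step 3 — |x − y|_19 = 19^{-5} = 1/2476099.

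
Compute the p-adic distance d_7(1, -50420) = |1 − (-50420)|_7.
d_7(1, -50420) = 1/16807

Step 1 — x − y = 1 − (-50420) = 50421. Step 2 — v_7(50421) = 5 (factor: 50421 = (7^5 · 3); the sign does not affect v_p). Step 3 — |x − y|_7 = 7^{-5} = 1/16807.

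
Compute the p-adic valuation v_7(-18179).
v_7(-18179) = 3

v_7(n) is the largest exponent k such that 7^k divides n. Factor out: -18179 = -7^3 · 53. (Sign doesn't affect v_p.) So v_7(-18179) = 3.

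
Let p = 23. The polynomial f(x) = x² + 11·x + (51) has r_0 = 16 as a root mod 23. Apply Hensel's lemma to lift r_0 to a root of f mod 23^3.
r_2 = 11286 (mod 12167)

Hensel: r_{i+1} = r_i − f(r_i)·(f′(r_i))^{-1} mod 23^{i+2}, f′(x) = 2x + 11. Iterate:
  r_0 = 16 (mod 23)
  r_1 = 177 (mod 529)
  r_2 = 11286 (mod 12167)
Final: r = 11286 satisfies f(r) ≡ 0 mod 23^3.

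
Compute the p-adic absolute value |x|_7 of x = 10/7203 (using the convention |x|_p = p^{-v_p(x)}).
|10/7203|_7 = 2401

Step 1 — compute v_7(x) by factoring powers of 7 out of the numerator and denominator: v_7(10/7203) = -4. Step 2 — apply |x|_p = p^{-v_p(x)} = 7^{4} = 2401.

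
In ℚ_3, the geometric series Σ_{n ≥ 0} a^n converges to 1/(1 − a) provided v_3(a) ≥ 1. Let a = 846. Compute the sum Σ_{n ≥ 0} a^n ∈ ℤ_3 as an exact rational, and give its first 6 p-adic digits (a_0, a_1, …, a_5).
Σ a^n = 1/(1 − a) = -1/845;  first 6 digits = (1, 0, 1, 1, 2, 2)

v_3(a) = 2 ≥ 1, so the series converges in ℤ_3 to 1/(1 − a) = 1/(1 − 846) = -1/845. Expand this rational in ℤ_3: compute digits iteratively via d_i = x_i mod 3, x_{i+1} = (x_i − d_i)/3. The first 6 digits are (1, 0, 1, 1, 2, 2).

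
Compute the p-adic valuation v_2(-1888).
v_2(-1888) = 5

v_2(n) is the largest exponent k such that 2^k divides n. Factor out: -1888 = -2^5 · 59. (Sign doesn't affect v_p.) So v_2(-1888) = 5.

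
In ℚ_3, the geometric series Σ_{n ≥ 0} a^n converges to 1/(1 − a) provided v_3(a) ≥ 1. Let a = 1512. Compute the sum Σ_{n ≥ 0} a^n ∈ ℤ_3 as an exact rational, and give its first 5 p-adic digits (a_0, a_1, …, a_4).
Σ a^n = 1/(1 − a) = -1/1511;  first 5 digits = (1, 0, 0, 2, 0)

v_3(a) = 3 ≥ 1, so the series converges in ℤ_3 to 1/(1 − a) = 1/(1 − 1512) = -1/1511. Expand this rational in ℤ_3: compute digits iteratively via d_i = x_i mod 3, x_{i+1} = (x_i − d_i)/3. The first 5 digits are (1, 0, 0, 2, 0).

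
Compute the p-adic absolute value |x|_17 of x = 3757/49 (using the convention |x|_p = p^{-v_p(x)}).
|3757/49|_17 = 1/289

Step 1 — compute v_17(x) by factoring powers of 17 out of the numerator and denominator: v_17(3757/49) = 2. Step 2 — apply |x|_p = p^{-v_p(x)} = 17^{-2} = 1/289.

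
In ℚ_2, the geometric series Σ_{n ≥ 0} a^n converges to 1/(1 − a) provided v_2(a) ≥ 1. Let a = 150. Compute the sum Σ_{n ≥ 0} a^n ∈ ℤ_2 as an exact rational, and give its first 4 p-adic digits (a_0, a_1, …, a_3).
Σ a^n = 1/(1 − a) = -1/149;  first 4 digits = (1, 1, 0, 0)

v_2(a) = 1 ≥ 1, so the series converges in ℤ_2 to 1/(1 − a) = 1/(1 − 150) = -1/149. Expand this rational in ℤ_2: compute digits iteratively via d_i = x_i mod 2, x_{i+1} = (x_i − d_i)/2. The first 4 digits are (1, 1, 0, 0).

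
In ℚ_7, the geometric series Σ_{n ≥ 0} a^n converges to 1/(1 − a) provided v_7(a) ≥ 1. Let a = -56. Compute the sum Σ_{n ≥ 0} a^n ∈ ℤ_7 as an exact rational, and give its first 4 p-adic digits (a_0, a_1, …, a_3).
Σ a^n = 1/(1 − a) = 1/57;  first 4 digits = (1, 6, 6, 0)

v_7(a) = 1 ≥ 1, so the series converges in ℤ_7 to 1/(1 − a) = 1/(1 − (-56)) = 1/57. Expand this rational in ℤ_7: compute digits iteratively via d_i = x_i mod 7, x_{i+1} = (x_i − d_i)/7. The first 4 digits are (1, 6, 6, 0).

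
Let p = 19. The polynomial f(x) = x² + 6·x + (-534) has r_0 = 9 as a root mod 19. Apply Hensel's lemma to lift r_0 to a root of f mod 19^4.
r_3 = 79942 (mod 130321)

Hensel: r_{i+1} = r_i − f(r_i)·(f′(r_i))^{-1} mod 19^{i+2}, f′(x) = 2x + 6. Iterate:
  r_0 = 9 (mod 19)
  r_1 = 161 (mod 361)
  r_2 = 4493 (mod 6859)
  r_3 = 79942 (mod 130321)
Final: r = 79942 satisfies f(r) ≡ 0 mod 19^4.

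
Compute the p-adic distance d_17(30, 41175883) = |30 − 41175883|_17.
d_17(30, 41175883) = 1/1419857

Step 1 — x − y = 30 − 41175883 = -41175853. Step 2 — v_17(-41175853) = 5 (factor: -41175853 = −(17^5 · 29); the sign does not affect v_p). Step 3 — |x − y|_17 = 17^{-5} = 1/1419857.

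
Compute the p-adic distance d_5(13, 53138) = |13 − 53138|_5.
d_5(13, 53138) = 1/3125

Step 1 — x − y = 13 − 53138 = -53125. Step 2 — v_5(-53125) = 5 (factor: -53125 = −(5^5 · 17); the sign does not affect v_p). Step 3 — |x − y|_5 = 5^{-5} = 1/3125.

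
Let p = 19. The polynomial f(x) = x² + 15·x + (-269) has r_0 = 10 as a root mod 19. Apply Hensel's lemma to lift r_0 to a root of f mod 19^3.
r_2 = 1207 (mod 6859)

Hensel: r_{i+1} = r_i − f(r_i)·(f′(r_i))^{-1} mod 19^{i+2}, f′(x) = 2x + 15. Iterate:
  r_0 = 10 (mod 19)
  r_1 = 124 (mod 361)
  r_2 = 1207 (mod 6859)
Final: r = 1207 satisfies f(r) ≡ 0 mod 19^3.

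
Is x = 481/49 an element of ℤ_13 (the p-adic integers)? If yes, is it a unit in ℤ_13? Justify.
x ∈ ℤ_13 but not a unit; v_13(x) = 1 > 0

ℤ_13 = {x ∈ ℚ_13 : v_13(x) ≥ 0} and ℤ_13^× = {x ∈ ℤ_13 : v_13(x) = 0}. Here v_13(481/49) = v_13(num) − v_13(den) = 1; compare against these criteria.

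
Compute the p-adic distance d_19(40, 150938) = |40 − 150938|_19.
d_19(40, 150938) = 1/6859

Step 1 — x − y = 40 − 150938 = -150898. Step 2 — v_19(-150898) = 3 (factor: -150898 = −(19^3 · 22); the sign does not affect v_p). Step 3 — |x − y|_19 = 19^{-3} = 1/6859.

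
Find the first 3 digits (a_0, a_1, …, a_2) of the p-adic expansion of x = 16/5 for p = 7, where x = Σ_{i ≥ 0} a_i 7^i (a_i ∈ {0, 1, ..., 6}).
(a_0, …, a_2) = (6, 1, 4)

v_7(16/5) = 0 (numerator and denominator both coprime to 7), so x ∈ ℤ_7^×. Compute digits iteratively via a_i = x_i mod 7, x_{i+1} = (x_i − a_i)/7, with x_0 = x:
  x_0 = 16/5;  a_0 = 6;  x_1 = (x_0 − 6)/7 = -2/5
  x_1 = -2/5;  a_1 = 1;  x_2 = (x_1 − 1)/7 = -1/5
  x_2 = -1/5;  a_2 = 4;  x_3 = (x_2 − 4)/7 = -3/5
Digits: (6, 1, 4).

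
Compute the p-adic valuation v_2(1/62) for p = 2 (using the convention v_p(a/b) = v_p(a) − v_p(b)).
v_2(1/62) = -1

Factor powers of 2 from the numerator and denominator of the reduced fraction: 1 = 2^0 · 1 and 62 = 2^1 · 31. Apply v_p(a/b) = v_p(a) − v_p(b): v_2(1/62) = 0 − 1 = -1.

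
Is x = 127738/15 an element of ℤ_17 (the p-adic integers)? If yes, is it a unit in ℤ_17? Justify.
x ∈ ℤ_17 but not a unit; v_17(x) = 3 > 0

ℤ_17 = {x ∈ ℚ_17 : v_17(x) ≥ 0} and ℤ_17^× = {x ∈ ℤ_17 : v_17(x) = 0}. Here v_17(127738/15) = v_17(num) − v_17(den) = 3; compare against these criteria.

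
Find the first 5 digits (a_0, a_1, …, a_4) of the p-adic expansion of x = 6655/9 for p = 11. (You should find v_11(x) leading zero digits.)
(a_0, …, a_4) = (0, 0, 0, 3, 1)

v_11(6655/9) = 3, so a_0 = ... = a_2 = 0. Factor out: x = 11^3 · u with u = 5/9 a unit in ℤ_11. Expand u iteratively via a_{v+i} = u_i mod 11, u_{i+1} = (u_i − a_{v+i})/11:
  u_0 = 5/9;  a_3 = 3;  u_1 = (u_0 − 3)/11 = -2/9
  u_1 = -2/9;  a_4 = 1;  u_2 = (u_1 − 1)/11 = -1/9
Digits: (0, 0, 0, 3, 1).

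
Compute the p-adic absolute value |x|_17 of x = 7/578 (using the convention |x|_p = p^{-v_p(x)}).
|7/578|_17 = 289

Step 1 — compute v_17(x) by factoring powers of 17 out of the numerator and denominator: v_17(7/578) = -2. Step 2 — apply |x|_p = p^{-v_p(x)} = 17^{2} = 289.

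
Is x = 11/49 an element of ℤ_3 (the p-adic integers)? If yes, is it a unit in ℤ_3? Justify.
x ∈ ℤ_3^× (unit); v_3(x) = 0

ℤ_3 = {x ∈ ℚ_3 : v_3(x) ≥ 0} and ℤ_3^× = {x ∈ ℤ_3 : v_3(x) = 0}. Here v_3(11/49) = v_3(num) − v_3(den) = 0; compare against these criteria.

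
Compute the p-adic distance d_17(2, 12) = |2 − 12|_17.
d_17(2, 12) = 1

Step 1 — x − y = 2 − 12 = -10. Step 2 — v_17(-10) = 0 (factor: -10 = −(17^0 · 10); the sign does not affect v_p). Step 3 — |x − y|_17 = 17^{0} = 1.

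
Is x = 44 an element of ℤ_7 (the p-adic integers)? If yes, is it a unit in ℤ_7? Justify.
x ∈ ℤ_7^× (unit); v_7(x) = 0

ℤ_7 = {x ∈ ℚ_7 : v_7(x) ≥ 0} and ℤ_7^× = {x ∈ ℤ_7 : v_7(x) = 0}. Here v_7(44) = v_7(num) − v_7(den) = 0; compare against these criteria.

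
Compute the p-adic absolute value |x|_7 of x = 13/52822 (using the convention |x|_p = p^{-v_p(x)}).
|13/52822|_7 = 2401

Step 1 — compute v_7(x) by factoring powers of 7 out of the numerator and denominator: v_7(13/52822) = -4. Step 2 — apply |x|_p = p^{-v_p(x)} = 7^{4} = 2401.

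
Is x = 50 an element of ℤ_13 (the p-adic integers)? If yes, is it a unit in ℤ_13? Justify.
x ∈ ℤ_13^× (unit); v_13(x) = 0

ℤ_13 = {x ∈ ℚ_13 : v_13(x) ≥ 0} and ℤ_13^× = {x ∈ ℤ_13 : v_13(x) = 0}. Here v_13(50) = v_13(num) − v_13(den) = 0; compare against these criteria.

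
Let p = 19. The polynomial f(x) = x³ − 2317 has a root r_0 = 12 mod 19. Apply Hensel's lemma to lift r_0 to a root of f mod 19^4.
r_3 = 73105 (mod 130321)

Hensel: r_{i+1} = r_i − f(r_i)/f′(r_i) mod 19^{i+2}, where f′(x) = 3x². Iterate:
  r_0 = 12 (mod 19)
  r_1 = 183 (mod 361)
  r_2 = 4515 (mod 6859)
  r_3 = 73105 (mod 130321)
Final: r = 73105 with f(r) ≡ 0 mod 19^4.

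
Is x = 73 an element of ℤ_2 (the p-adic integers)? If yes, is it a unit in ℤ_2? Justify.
x ∈ ℤ_2^× (unit); v_2(x) = 0

ℤ_2 = {x ∈ ℚ_2 : v_2(x) ≥ 0} and ℤ_2^× = {x ∈ ℤ_2 : v_2(x) = 0}. Here v_2(73) = v_2(num) − v_2(den) = 0; compare against these criteria.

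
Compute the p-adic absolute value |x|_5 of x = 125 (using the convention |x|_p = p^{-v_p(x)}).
|125|_5 = 1/125

Step 1 — compute v_5(x) by factoring powers of 5 out of the numerator and denominator: v_5(125) = 3. Step 2 — apply |x|_p = p^{-v_p(x)} = 5^{-3} = 1/125.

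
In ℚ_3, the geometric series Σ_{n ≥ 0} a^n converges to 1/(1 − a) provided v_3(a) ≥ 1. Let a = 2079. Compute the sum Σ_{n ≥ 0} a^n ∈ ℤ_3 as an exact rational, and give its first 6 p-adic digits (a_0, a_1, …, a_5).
Σ a^n = 1/(1 − a) = -1/2078;  first 6 digits = (1, 0, 0, 2, 1, 2)

v_3(a) = 3 ≥ 1, so the series converges in ℤ_3 to 1/(1 − a) = 1/(1 − 2079) = -1/2078. Expand this rational in ℤ_3: compute digits iteratively via d_i = x_i mod 3, x_{i+1} = (x_i − d_i)/3. The first 6 digits are (1, 0, 0, 2, 1, 2).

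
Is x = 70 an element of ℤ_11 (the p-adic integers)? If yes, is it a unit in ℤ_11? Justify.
x ∈ ℤ_11^× (unit); v_11(x) = 0

ℤ_11 = {x ∈ ℚ_11 : v_11(x) ≥ 0} and ℤ_11^× = {x ∈ ℤ_11 : v_11(x) = 0}. Here v_11(70) = v_11(num) − v_11(den) = 0; compare against these criteria.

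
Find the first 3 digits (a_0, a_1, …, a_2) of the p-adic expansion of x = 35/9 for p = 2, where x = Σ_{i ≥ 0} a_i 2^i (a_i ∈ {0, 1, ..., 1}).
(a_0, …, a_2) = (1, 1, 0)

v_2(35/9) = 0 (numerator and denominator both coprime to 2), so x ∈ ℤ_2^×. Compute digits iteratively via a_i = x_i mod 2, x_{i+1} = (x_i − a_i)/2, with x_0 = x:
  x_0 = 35/9;  a_0 = 1;  x_1 = (x_0 − 1)/2 = 13/9
  x_1 = 13/9;  a_1 = 1;  x_2 = (x_1 − 1)/2 = 2/9
  x_2 = 2/9;  a_2 = 0;  x_3 = (x_2 − 0)/2 = 1/9
Digits: (1, 1, 0).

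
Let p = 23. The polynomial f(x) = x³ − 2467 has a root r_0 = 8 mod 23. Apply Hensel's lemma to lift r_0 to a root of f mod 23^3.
r_2 = 9576 (mod 12167)

Hensel: r_{i+1} = r_i − f(r_i)/f′(r_i) mod 23^{i+2}, where f′(x) = 3x². Iterate:
  r_0 = 8 (mod 23)
  r_1 = 54 (mod 529)
  r_2 = 9576 (mod 12167)
Final: r = 9576 with f(r) ≡ 0 mod 23^3.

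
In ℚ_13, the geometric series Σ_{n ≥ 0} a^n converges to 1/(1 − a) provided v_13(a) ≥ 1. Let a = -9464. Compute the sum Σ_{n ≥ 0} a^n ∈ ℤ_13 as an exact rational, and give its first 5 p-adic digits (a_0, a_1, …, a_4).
Σ a^n = 1/(1 − a) = 1/9465;  first 5 digits = (1, 0, 9, 8, 2)

v_13(a) = 2 ≥ 1, so the series converges in ℤ_13 to 1/(1 − a) = 1/(1 − (-9464)) = 1/9465. Expand this rational in ℤ_13: compute digits iteratively via d_i = x_i mod 13, x_{i+1} = (x_i − d_i)/13. The first 5 digits are (1, 0, 9, 8, 2).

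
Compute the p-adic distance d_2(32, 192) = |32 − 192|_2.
d_2(32, 192) = 1/32

Step 1 — x − y = 32 − 192 = -160. Step 2 — v_2(-160) = 5 (factor: -160 = −(2^5 · 5); the sign does not affect v_p). Step 3 — |x − y|_2 = 2^{-5} = 1/32.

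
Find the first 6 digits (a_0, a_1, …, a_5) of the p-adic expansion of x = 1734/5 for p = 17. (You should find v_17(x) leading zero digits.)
(a_0, …, a_5) = (0, 0, 8, 3, 10, 13)

v_17(1734/5) = 2, so a_0 = ... = a_1 = 0. Factor out: x = 17^2 · u with u = 6/5 a unit in ℤ_17. Expand u iteratively via a_{v+i} = u_i mod 17, u_{i+1} = (u_i − a_{v+i})/17:
  u_0 = 6/5;  a_2 = 8;  u_1 = (u_0 − 8)/17 = -2/5
  u_1 = -2/5;  a_3 = 3;  u_2 = (u_1 − 3)/17 = -1/5
  u_2 = -1/5;  a_4 = 10;  u_3 = (u_2 − 10)/17 = -3/5
  u_3 = -3/5;  a_5 = 13;  u_4 = (u_3 − 13)/17 = -4/5
Digits: (0, 0, 8, 3, 10, 13).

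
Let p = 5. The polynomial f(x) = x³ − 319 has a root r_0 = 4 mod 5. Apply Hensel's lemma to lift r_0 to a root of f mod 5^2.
r_1 = 14 (mod 25)

Hensel: r_{i+1} = r_i − f(r_i)/f′(r_i) mod 5^{i+2}, where f′(x) = 3x². Iterate:
  r_0 = 4 (mod 5)
  r_1 = 14 (mod 25)
Final: r = 14 with f(r) ≡ 0 mod 5^2.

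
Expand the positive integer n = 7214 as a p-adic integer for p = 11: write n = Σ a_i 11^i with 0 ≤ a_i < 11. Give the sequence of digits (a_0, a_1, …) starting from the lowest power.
(a_0, a_1, …) = (9, 6, 4, 5)

Repeated division by 11 gives the digits low-to-high: 7214 = 9 + 6·11^1 + 4·11^2 + 5·11^3. Digit sequence: (9, 6, 4, 5).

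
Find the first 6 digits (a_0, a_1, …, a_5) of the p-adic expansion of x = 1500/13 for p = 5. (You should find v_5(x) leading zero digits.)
(a_0, …, a_5) = (0, 0, 0, 4, 4, 1)

v_5(1500/13) = 3, so a_0 = ... = a_2 = 0. Factor out: x = 5^3 · u with u = 12/13 a unit in ℤ_5. Expand u iteratively via a_{v+i} = u_i mod 5, u_{i+1} = (u_i − a_{v+i})/5:
  u_0 = 12/13;  a_3 = 4;  u_1 = (u_0 − 4)/5 = -8/13
  u_1 = -8/13;  a_4 = 4;  u_2 = (u_1 − 4)/5 = -12/13
  u_2 = -12/13;  a_5 = 1;  u_3 = (u_2 − 1)/5 = -5/13
Digits: (0, 0, 0, 4, 4, 1).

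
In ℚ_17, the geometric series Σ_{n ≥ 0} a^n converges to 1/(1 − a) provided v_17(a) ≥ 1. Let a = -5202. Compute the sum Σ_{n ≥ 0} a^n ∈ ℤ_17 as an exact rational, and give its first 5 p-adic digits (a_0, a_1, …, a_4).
Σ a^n = 1/(1 − a) = 1/5203;  first 5 digits = (1, 0, 16, 15, 0)

v_17(a) = 2 ≥ 1, so the series converges in ℤ_17 to 1/(1 − a) = 1/(1 − (-5202)) = 1/5203. Expand this rational in ℤ_17: compute digits iteratively via d_i = x_i mod 17, x_{i+1} = (x_i − d_i)/17. The first 5 digits are (1, 0, 16, 15, 0).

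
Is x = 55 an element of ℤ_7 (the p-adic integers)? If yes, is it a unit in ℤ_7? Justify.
x ∈ ℤ_7^× (unit); v_7(x) = 0

ℤ_7 = {x ∈ ℚ_7 : v_7(x) ≥ 0} and ℤ_7^× = {x ∈ ℤ_7 : v_7(x) = 0}. Here v_7(55) = v_7(num) − v_7(den) = 0; compare against these criteria.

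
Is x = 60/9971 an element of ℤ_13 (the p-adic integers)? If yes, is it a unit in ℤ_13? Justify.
x ∉ ℤ_13 (v_13(x) = -2 < 0)

ℤ_13 = {x ∈ ℚ_13 : v_13(x) ≥ 0} and ℤ_13^× = {x ∈ ℤ_13 : v_13(x) = 0}. Here v_13(60/9971) = v_13(num) − v_13(den) = -2; compare against these criteria.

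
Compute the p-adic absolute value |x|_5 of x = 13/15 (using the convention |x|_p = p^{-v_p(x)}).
|13/15|_5 = 5

Step 1 — compute v_5(x) by factoring powers of 5 out of the numerator and denominator: v_5(13/15) = -1. Step 2 — apply |x|_p = p^{-v_p(x)} = 5^{1} = 5.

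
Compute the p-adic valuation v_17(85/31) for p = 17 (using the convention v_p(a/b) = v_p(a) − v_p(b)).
v_17(85/31) = 1

Factor powers of 17 from the numerator and denominator of the reduced fraction: 85 = 17^1 · 5 and 31 = 17^0 · 31. Apply v_p(a/b) = v_p(a) − v_p(b): v_17(85/31) = 1 − 0 = 1.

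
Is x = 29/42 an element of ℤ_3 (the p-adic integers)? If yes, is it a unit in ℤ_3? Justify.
x ∉ ℤ_3 (v_3(x) = -1 < 0)

ℤ_3 = {x ∈ ℚ_3 : v_3(x) ≥ 0} and ℤ_3^× = {x ∈ ℤ_3 : v_3(x) = 0}. Here v_3(29/42) = v_3(num) − v_3(den) = -1; compare against these criteria.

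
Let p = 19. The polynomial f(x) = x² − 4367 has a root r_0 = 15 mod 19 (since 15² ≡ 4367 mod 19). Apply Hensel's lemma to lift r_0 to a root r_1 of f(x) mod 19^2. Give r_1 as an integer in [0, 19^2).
r_1 = 129 (mod 361)

Hensel's recurrence: r_{i+1} = r_i − f(r_i)·(f′(r_i))^{-1} mod 19^{i+2}, with f′(x) = 2x. Iterate:
  r_0 = 15 (mod 19)
  r_1 = 129 (mod 361)
Final: r_1 = 129, and one checks f(r_1) ≡ 0 mod 19^2.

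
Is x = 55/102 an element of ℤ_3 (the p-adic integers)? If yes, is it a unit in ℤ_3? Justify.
x ∉ ℤ_3 (v_3(x) = -1 < 0)

ℤ_3 = {x ∈ ℚ_3 : v_3(x) ≥ 0} and ℤ_3^× = {x ∈ ℤ_3 : v_3(x) = 0}. Here v_3(55/102) = v_3(num) − v_3(den) = -1; compare against these criteria.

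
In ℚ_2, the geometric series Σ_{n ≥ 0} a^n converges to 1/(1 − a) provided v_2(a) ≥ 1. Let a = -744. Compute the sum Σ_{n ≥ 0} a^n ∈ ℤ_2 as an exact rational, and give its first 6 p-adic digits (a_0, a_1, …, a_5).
Σ a^n = 1/(1 − a) = 1/745;  first 6 digits = (1, 0, 0, 1, 1, 0)

v_2(a) = 3 ≥ 1, so the series converges in ℤ_2 to 1/(1 − a) = 1/(1 − (-744)) = 1/745. Expand this rational in ℤ_2: compute digits iteratively via d_i = x_i mod 2, x_{i+1} = (x_i − d_i)/2. The first 6 digits are (1, 0, 0, 1, 1, 0).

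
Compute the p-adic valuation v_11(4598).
v_11(4598) = 2

v_11(n) is the largest exponent k such that 11^k divides n. Factor out: 4598 = 11^2 · 38. (Sign doesn't affect v_p.) So v_11(4598) = 2.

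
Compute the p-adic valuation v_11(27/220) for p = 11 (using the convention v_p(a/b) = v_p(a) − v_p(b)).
v_11(27/220) = -1

Factor powers of 11 from the numerator and denominator of the reduced fraction: 27 = 11^0 · 27 and 220 = 11^1 · 20. Apply v_p(a/b) = v_p(a) − v_p(b): v_11(27/220) = 0 − 1 = -1.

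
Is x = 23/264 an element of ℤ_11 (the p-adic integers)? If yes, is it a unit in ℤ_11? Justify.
x ∉ ℤ_11 (v_11(x) = -1 < 0)

ℤ_11 = {x ∈ ℚ_11 : v_11(x) ≥ 0} and ℤ_11^× = {x ∈ ℤ_11 : v_11(x) = 0}. Here v_11(23/264) = v_11(num) − v_11(den) = -1; compare against these criteria.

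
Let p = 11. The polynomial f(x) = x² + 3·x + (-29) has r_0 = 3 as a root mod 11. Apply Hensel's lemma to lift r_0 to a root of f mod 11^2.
r_1 = 58 (mod 121)

Hensel: r_{i+1} = r_i − f(r_i)·(f′(r_i))^{-1} mod 11^{i+2}, f′(x) = 2x + 3. Iterate:
  r_0 = 3 (mod 11)
  r_1 = 58 (mod 121)
Final: r = 58 satisfies f(r) ≡ 0 mod 11^2.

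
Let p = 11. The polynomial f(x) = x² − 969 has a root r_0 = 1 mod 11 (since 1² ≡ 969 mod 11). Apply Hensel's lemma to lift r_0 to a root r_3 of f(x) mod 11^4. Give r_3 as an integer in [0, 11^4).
r_3 = 485 (mod 14641)

Hensel's recurrence: r_{i+1} = r_i − f(r_i)·(f′(r_i))^{-1} mod 11^{i+2}, with f′(x) = 2x. Iterate:
  r_0 = 1 (mod 11)
  r_1 = 1 (mod 121)
  r_2 = 485 (mod 1331)
  r_3 = 485 (mod 14641)
Final: r_3 = 485, and one checks f(r_3) ≡ 0 mod 11^4.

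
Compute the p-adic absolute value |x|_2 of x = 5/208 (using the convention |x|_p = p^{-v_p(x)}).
|5/208|_2 = 16

Step 1 — compute v_2(x) by factoring powers of 2 out of the numerator and denominator: v_2(5/208) = -4. Step 2 — apply |x|_p = p^{-v_p(x)} = 2^{4} = 16.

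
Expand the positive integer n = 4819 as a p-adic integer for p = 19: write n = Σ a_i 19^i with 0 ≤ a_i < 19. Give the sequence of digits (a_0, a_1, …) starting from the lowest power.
(a_0, a_1, …) = (12, 6, 13)

Repeated division by 19 gives the digits low-to-high: 4819 = 12 + 6·19^1 + 13·19^2. Digit sequence: (12, 6, 13).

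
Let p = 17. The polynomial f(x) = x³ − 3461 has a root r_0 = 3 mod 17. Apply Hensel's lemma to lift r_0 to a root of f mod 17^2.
r_1 = 173 (mod 289)

Hensel: r_{i+1} = r_i − f(r_i)/f′(r_i) mod 17^{i+2}, where f′(x) = 3x². Iterate:
  r_0 = 3 (mod 17)
  r_1 = 173 (mod 289)
Final: r = 173 with f(r) ≡ 0 mod 17^2.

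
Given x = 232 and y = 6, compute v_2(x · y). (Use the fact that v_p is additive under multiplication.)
v_2(1392) = 4

v_p(x) = 3 (factor: 232 = 2^3 · 29); v_p(y) = 1 (factor: 6 = 2^1 · 3). Additivity: v_p(xy) = v_p(x) + v_p(y) = 3 + 1 = 4. (Direct check: xy = 1392 = 2^4 · (87).)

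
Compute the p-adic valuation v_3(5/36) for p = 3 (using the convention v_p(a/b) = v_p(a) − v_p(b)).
v_3(5/36) = -2

Factor powers of 3 from the numerator and denominator of the reduced fraction: 5 = 3^0 · 5 and 36 = 3^2 · 4. Apply v_p(a/b) = v_p(a) − v_p(b): v_3(5/36) = 0 − 2 = -2.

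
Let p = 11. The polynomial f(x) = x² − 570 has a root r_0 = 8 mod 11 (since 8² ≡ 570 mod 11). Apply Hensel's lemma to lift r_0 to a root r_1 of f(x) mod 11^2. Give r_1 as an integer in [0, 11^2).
r_1 = 85 (mod 121)

Hensel's recurrence: r_{i+1} = r_i − f(r_i)·(f′(r_i))^{-1} mod 11^{i+2}, with f′(x) = 2x. Iterate:
  r_0 = 8 (mod 11)
  r_1 = 85 (mod 121)
Final: r_1 = 85, and one checks f(r_1) ≡ 0 mod 11^2.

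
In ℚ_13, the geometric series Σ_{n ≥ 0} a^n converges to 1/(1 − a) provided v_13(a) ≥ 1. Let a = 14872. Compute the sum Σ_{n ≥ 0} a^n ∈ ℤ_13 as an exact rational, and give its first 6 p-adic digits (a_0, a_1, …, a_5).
Σ a^n = 1/(1 − a) = -1/14871;  first 6 digits = (1, 0, 10, 6, 9, 10)

v_13(a) = 2 ≥ 1, so the series converges in ℤ_13 to 1/(1 − a) = 1/(1 − 14872) = -1/14871. Expand this rational in ℤ_13: compute digits iteratively via d_i = x_i mod 13, x_{i+1} = (x_i − d_i)/13. The first 6 digits are (1, 0, 10, 6, 9, 10).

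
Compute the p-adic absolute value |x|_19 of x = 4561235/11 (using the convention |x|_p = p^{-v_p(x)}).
|4561235/11|_19 = 1/130321

Step 1 — compute v_19(x) by factoring powers of 19 out of the numerator and denominator: v_19(4561235/11) = 4. Step 2 — apply |x|_p = p^{-v_p(x)} = 19^{-4} = 1/130321.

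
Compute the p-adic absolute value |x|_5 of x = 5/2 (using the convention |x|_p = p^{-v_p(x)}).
|5/2|_5 = 1/5

Step 1 — compute v_5(x) by factoring powers of 5 out of the numerator and denominator: v_5(5/2) = 1. Step 2 — apply |x|_p = p^{-v_p(x)} = 5^{-1} = 1/5.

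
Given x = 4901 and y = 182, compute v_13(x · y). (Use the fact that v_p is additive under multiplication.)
v_13(891982) = 3

v_p(x) = 2 (factor: 4901 = 13^2 · 29); v_p(y) = 1 (factor: 182 = 13^1 · 14). Additivity: v_p(xy) = v_p(x) + v_p(y) = 2 + 1 = 3. (Direct check: xy = 891982 = 13^3 · (406).)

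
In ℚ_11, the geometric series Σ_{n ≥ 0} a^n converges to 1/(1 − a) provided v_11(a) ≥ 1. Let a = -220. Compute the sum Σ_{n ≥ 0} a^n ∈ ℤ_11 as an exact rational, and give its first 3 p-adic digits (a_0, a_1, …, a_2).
Σ a^n = 1/(1 − a) = 1/221;  first 3 digits = (1, 2, 2)

v_11(a) = 1 ≥ 1, so the series converges in ℤ_11 to 1/(1 − a) = 1/(1 − (-220)) = 1/221. Expand this rational in ℤ_11: compute digits iteratively via d_i = x_i mod 11, x_{i+1} = (x_i − d_i)/11. The first 3 digits are (1, 2, 2).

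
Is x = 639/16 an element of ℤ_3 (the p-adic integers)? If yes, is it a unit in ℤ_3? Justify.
x ∈ ℤ_3 but not a unit; v_3(x) = 2 > 0

ℤ_3 = {x ∈ ℚ_3 : v_3(x) ≥ 0} and ℤ_3^× = {x ∈ ℤ_3 : v_3(x) = 0}. Here v_3(639/16) = v_3(num) − v_3(den) = 2; compare against these criteria.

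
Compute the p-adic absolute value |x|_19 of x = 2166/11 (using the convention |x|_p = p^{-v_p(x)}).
|2166/11|_19 = 1/361

Step 1 — compute v_19(x) by factoring powers of 19 out of the numerator and denominator: v_19(2166/11) = 2. Step 2 — apply |x|_p = p^{-v_p(x)} = 19^{-2} = 1/361.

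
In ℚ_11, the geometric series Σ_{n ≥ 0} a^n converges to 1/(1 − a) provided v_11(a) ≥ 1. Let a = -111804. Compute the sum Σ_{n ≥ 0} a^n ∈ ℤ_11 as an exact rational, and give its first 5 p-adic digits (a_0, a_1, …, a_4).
Σ a^n = 1/(1 − a) = 1/111805;  first 5 digits = (1, 0, 0, 4, 3)

v_11(a) = 3 ≥ 1, so the series converges in ℤ_11 to 1/(1 − a) = 1/(1 − (-111804)) = 1/111805. Expand this rational in ℤ_11: compute digits iteratively via d_i = x_i mod 11, x_{i+1} = (x_i − d_i)/11. The first 5 digits are (1, 0, 0, 4, 3).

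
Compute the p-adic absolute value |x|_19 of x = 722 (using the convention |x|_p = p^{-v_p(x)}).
|722|_19 = 1/361

Step 1 — compute v_19(x) by factoring powers of 19 out of the numerator and denominator: v_19(722) = 2. Step 2 — apply |x|_p = p^{-v_p(x)} = 19^{-2} = 1/361.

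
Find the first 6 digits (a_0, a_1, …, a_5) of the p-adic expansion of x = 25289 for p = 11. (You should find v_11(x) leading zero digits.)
(a_0, …, a_5) = (0, 0, 0, 8, 1, 0)

v_11(25289) = 3, so a_0 = ... = a_2 = 0. Factor out: x = 11^3 · u with u = 19 a unit in ℤ_11. Expand u iteratively via a_{v+i} = u_i mod 11, u_{i+1} = (u_i − a_{v+i})/11:
  u_0 = 19;  a_3 = 8;  u_1 = (u_0 − 8)/11 = 1
  u_1 = 1;  a_4 = 1;  u_2 = (u_1 − 1)/11 = 0
  u_2 = 0;  a_5 = 0;  u_3 = (u_2 − 0)/11 = 0
Digits: (0, 0, 0, 8, 1, 0).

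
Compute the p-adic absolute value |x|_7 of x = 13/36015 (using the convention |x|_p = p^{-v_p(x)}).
|13/36015|_7 = 2401

Step 1 — compute v_7(x) by factoring powers of 7 out of the numerator and denominator: v_7(13/36015) = -4. Step 2 — apply |x|_p = p^{-v_p(x)} = 7^{4} = 2401.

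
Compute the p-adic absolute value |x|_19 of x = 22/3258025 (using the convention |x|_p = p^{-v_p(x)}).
|22/3258025|_19 = 130321

Step 1 — compute v_19(x) by factoring powers of 19 out of the numerator and denominator: v_19(22/3258025) = -4. Step 2 — apply |x|_p = p^{-v_p(x)} = 19^{4} = 130321.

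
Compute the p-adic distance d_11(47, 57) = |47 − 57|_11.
d_11(47, 57) = 1

Step 1 — x − y = 47 − 57 = -10. Step 2 — v_11(-10) = 0 (factor: -10 = −(11^0 · 10); the sign does not affect v_p). Step 3 — |x − y|_11 = 11^{0} = 1.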